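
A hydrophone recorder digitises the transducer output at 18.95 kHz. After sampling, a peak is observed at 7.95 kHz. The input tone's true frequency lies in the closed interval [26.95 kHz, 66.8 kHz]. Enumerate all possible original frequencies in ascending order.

29.95 kHz, 45.85 kHz, 48.9 kHz, 64.8 kHz

Frequencies that alias to 7.95 kHz are k·fs ± 7.95 kHz for integer k ≥ 0.
k=0: 7.95 kHz.
k=1: 11 kHz, 26.9 kHz.
k=2: 29.95 kHz, 45.85 kHz.
k=3: 48.9 kHz, 64.8 kHz.
k=4: 67.85 kHz, 83.75 kHz.
Within [26.95 kHz, 66.8 kHz]: 29.95 kHz, 45.85 kHz, 48.9 kHz, 64.8 kHz.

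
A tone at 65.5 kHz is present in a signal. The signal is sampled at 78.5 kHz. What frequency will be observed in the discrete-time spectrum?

13 kHz

65.5 kHz > fs/2 = 39.25 kHz, folds to fs − 65.5 kHz = 13 kHz.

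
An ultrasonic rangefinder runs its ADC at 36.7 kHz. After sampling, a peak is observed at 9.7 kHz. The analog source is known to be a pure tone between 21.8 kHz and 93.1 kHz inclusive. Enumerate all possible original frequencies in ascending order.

Frequencies that alias to 9.7 kHz are k·fs ± 9.7 kHz for integer k ≥ 0.
k=0: 9.7 kHz.
k=1: 27 kHz, 46.4 kHz.
k=2: 63.7 kHz, 83.1 kHz.
k=3: 100.4 kHz, 119.8 kHz.
Within [21.8 kHz, 93.1 kHz]: 27 kHz, 46.4 kHz, 63.7 kHz, 83.1 kHz.

27 kHz, 46.4 kHz, 63.7 kHz, 83.1 kHz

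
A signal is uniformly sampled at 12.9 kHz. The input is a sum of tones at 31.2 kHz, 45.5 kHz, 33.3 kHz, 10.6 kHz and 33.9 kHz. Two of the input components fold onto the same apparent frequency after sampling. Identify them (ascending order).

fs/2 = 6.45 kHz.
31.2 kHz mod fs = 5.4 kHz.
5.4 kHz ≤ fs/2 = 6.45 kHz, appears at 5.4 kHz.
45.5 kHz mod fs = 6.8 kHz.
6.8 kHz > fs/2 = 6.45 kHz, folds to fs − 6.8 kHz = 6.1 kHz.
33.3 kHz mod fs = 7.5 kHz.
7.5 kHz > fs/2 = 6.45 kHz, folds to fs − 7.5 kHz = 5.4 kHz.
10.6 kHz > fs/2 = 6.45 kHz, folds to fs − 10.6 kHz = 2.3 kHz.
33.9 kHz mod fs = 8.1 kHz.
8.1 kHz > fs/2 = 6.45 kHz, folds to fs − 8.1 kHz = 4.8 kHz.
31.2 kHz and 33.3 kHz both map to 5.4 kHz.

31.2 kHz, 33.3 kHz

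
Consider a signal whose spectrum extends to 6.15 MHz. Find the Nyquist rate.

Nyquist rate = 2 × 6.15 MHz = 12.3 MHz.

12.3 MHz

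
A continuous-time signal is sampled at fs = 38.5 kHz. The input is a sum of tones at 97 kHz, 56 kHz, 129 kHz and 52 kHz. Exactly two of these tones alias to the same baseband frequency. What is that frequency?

13.5 kHz

fs/2 = 19.25 kHz.
97 kHz mod fs = 20 kHz.
20 kHz > fs/2 = 19.25 kHz, folds to fs − 20 kHz = 18.5 kHz.
56 kHz mod fs = 17.5 kHz.
17.5 kHz ≤ fs/2 = 19.25 kHz, appears at 17.5 kHz.
129 kHz mod fs = 13.5 kHz.
13.5 kHz ≤ fs/2 = 19.25 kHz, appears at 13.5 kHz.
52 kHz mod fs = 13.5 kHz.
13.5 kHz ≤ fs/2 = 19.25 kHz, appears at 13.5 kHz.
52 kHz and 129 kHz both map to 13.5 kHz.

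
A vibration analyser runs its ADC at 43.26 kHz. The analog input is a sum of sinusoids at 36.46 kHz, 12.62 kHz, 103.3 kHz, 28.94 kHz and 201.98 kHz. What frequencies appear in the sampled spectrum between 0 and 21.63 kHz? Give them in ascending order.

fs/2 = 21.63 kHz.
36.46 kHz > fs/2 = 21.63 kHz, folds to fs − 36.46 kHz = 6.8 kHz.
12.62 kHz ≤ fs/2 = 21.63 kHz, passes unchanged.
103.3 kHz mod fs = 16.78 kHz.
16.78 kHz ≤ fs/2 = 21.63 kHz, appears at 16.78 kHz.
28.94 kHz > fs/2 = 21.63 kHz, folds to fs − 28.94 kHz = 14.32 kHz.
201.98 kHz mod fs = 28.94 kHz.
28.94 kHz > fs/2 = 21.63 kHz, folds to fs − 28.94 kHz = 14.32 kHz.
Distinct values: {6.8 kHz, 12.62 kHz, 14.32 kHz, 16.78 kHz}.

6.8 kHz, 12.62 kHz, 14.32 kHz, 16.78 kHz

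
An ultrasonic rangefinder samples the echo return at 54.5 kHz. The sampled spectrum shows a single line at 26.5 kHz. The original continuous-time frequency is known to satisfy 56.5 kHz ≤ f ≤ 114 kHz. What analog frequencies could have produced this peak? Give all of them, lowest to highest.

81 kHz, 82.5 kHz

Frequencies that alias to 26.5 kHz are k·fs ± 26.5 kHz for integer k ≥ 0.
k=0: 26.5 kHz.
k=1: 28 kHz, 81 kHz.
k=2: 82.5 kHz, 135.5 kHz.
k=3: 137 kHz, 190 kHz.
Within [56.5 kHz, 114 kHz]: 81 kHz, 82.5 kHz.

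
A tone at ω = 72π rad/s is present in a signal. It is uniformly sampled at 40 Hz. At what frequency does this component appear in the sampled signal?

ω = 72π rad/s → f = ω/(2π) = 36 Hz.
36 Hz > fs/2 = 20 Hz, folds to fs − 36 Hz = 4 Hz.

4 Hz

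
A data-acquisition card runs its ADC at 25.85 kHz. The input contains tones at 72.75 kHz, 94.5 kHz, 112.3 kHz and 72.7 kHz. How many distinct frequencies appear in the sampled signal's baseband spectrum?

fs/2 = 12.925 kHz.
72.75 kHz mod fs = 21.05 kHz.
21.05 kHz > fs/2 = 12.925 kHz, folds to fs − 21.05 kHz = 4.8 kHz.
94.5 kHz mod fs = 16.95 kHz.
16.95 kHz > fs/2 = 12.925 kHz, folds to fs − 16.95 kHz = 8.9 kHz.
112.3 kHz mod fs = 8.9 kHz.
8.9 kHz ≤ fs/2 = 12.925 kHz, appears at 8.9 kHz.
72.7 kHz mod fs = 21 kHz.
21 kHz > fs/2 = 12.925 kHz, folds to fs − 21 kHz = 4.85 kHz.
Distinct values: {4.8 kHz, 4.85 kHz, 8.9 kHz} → 3.

3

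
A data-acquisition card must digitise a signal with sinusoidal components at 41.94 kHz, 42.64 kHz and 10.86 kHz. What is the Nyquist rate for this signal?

85.28 kHz

Highest-frequency component: 42.64 kHz.
Nyquist rate = 2 × 42.64 kHz = 85.28 kHz.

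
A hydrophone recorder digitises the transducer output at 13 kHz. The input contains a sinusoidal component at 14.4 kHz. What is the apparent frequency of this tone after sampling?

1.4 kHz

14.4 kHz mod fs = 1.4 kHz.
1.4 kHz ≤ fs/2 = 6.5 kHz, appears at 1.4 kHz.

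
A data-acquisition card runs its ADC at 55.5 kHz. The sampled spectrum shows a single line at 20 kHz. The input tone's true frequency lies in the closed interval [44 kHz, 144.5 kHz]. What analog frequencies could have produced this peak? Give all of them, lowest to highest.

Frequencies that alias to 20 kHz are k·fs ± 20 kHz for integer k ≥ 0.
k=0: 20 kHz.
k=1: 35.5 kHz, 75.5 kHz.
k=2: 91 kHz, 131 kHz.
k=3: 146.5 kHz, 186.5 kHz.
Within [44 kHz, 144.5 kHz]: 75.5 kHz, 91 kHz, 131 kHz.

75.5 kHz, 91 kHz, 131 kHz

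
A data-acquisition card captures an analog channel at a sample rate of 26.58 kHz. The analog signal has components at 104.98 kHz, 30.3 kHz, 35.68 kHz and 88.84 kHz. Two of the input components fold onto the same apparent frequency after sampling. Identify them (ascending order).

35.68 kHz, 88.84 kHz

fs/2 = 13.29 kHz.
104.98 kHz mod fs = 25.24 kHz.
25.24 kHz > fs/2 = 13.29 kHz, folds to fs − 25.24 kHz = 1.34 kHz.
30.3 kHz mod fs = 3.72 kHz.
3.72 kHz ≤ fs/2 = 13.29 kHz, appears at 3.72 kHz.
35.68 kHz mod fs = 9.1 kHz.
9.1 kHz ≤ fs/2 = 13.29 kHz, appears at 9.1 kHz.
88.84 kHz mod fs = 9.1 kHz.
9.1 kHz ≤ fs/2 = 13.29 kHz, appears at 9.1 kHz.
35.68 kHz and 88.84 kHz both map to 9.1 kHz.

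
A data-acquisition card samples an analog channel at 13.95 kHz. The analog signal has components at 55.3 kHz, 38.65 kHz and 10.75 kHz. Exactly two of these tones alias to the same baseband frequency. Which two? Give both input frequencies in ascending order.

fs/2 = 6.975 kHz.
55.3 kHz mod fs = 13.45 kHz.
13.45 kHz > fs/2 = 6.975 kHz, folds to fs − 13.45 kHz = 0.5 kHz.
38.65 kHz mod fs = 10.75 kHz.
10.75 kHz > fs/2 = 6.975 kHz, folds to fs − 10.75 kHz = 3.2 kHz.
10.75 kHz > fs/2 = 6.975 kHz, folds to fs − 10.75 kHz = 3.2 kHz.
10.75 kHz and 38.65 kHz both map to 3.2 kHz.

10.75 kHz, 38.65 kHz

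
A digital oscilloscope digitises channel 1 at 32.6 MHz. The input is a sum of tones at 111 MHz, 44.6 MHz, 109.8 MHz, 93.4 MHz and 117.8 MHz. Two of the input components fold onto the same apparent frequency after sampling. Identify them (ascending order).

44.6 MHz, 109.8 MHz

fs/2 = 16.3 MHz.
111 MHz mod fs = 13.2 MHz.
13.2 MHz ≤ fs/2 = 16.3 MHz, appears at 13.2 MHz.
44.6 MHz mod fs = 12 MHz.
12 MHz ≤ fs/2 = 16.3 MHz, appears at 12 MHz.
109.8 MHz mod fs = 12 MHz.
12 MHz ≤ fs/2 = 16.3 MHz, appears at 12 MHz.
93.4 MHz mod fs = 28.2 MHz.
28.2 MHz > fs/2 = 16.3 MHz, folds to fs − 28.2 MHz = 4.4 MHz.
117.8 MHz mod fs = 20 MHz.
20 MHz > fs/2 = 16.3 MHz, folds to fs − 20 MHz = 12.6 MHz.
44.6 MHz and 109.8 MHz both map to 12 MHz.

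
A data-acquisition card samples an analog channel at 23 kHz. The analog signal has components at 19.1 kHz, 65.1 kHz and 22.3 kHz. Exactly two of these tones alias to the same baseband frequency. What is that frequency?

3.9 kHz

fs/2 = 11.5 kHz.
19.1 kHz > fs/2 = 11.5 kHz, folds to fs − 19.1 kHz = 3.9 kHz.
65.1 kHz mod fs = 19.1 kHz.
19.1 kHz > fs/2 = 11.5 kHz, folds to fs − 19.1 kHz = 3.9 kHz.
22.3 kHz > fs/2 = 11.5 kHz, folds to fs − 22.3 kHz = 0.7 kHz.
19.1 kHz and 65.1 kHz both map to 3.9 kHz.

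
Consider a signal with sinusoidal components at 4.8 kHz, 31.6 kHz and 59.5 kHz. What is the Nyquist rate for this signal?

Highest-frequency component: 59.5 kHz.
Nyquist rate = 2 × 59.5 kHz = 119 kHz.

119 kHz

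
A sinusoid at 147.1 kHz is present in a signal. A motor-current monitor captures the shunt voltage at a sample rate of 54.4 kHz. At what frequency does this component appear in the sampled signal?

16.1 kHz

147.1 kHz mod fs = 38.3 kHz.
38.3 kHz > fs/2 = 27.2 kHz, folds to fs − 38.3 kHz = 16.1 kHz.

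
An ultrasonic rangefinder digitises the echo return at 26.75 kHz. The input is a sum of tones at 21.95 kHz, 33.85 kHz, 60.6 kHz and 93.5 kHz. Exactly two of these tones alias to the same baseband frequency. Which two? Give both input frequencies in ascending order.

33.85 kHz, 60.6 kHz

fs/2 = 13.375 kHz.
21.95 kHz > fs/2 = 13.375 kHz, folds to fs − 21.95 kHz = 4.8 kHz.
33.85 kHz mod fs = 7.1 kHz.
7.1 kHz ≤ fs/2 = 13.375 kHz, appears at 7.1 kHz.
60.6 kHz mod fs = 7.1 kHz.
7.1 kHz ≤ fs/2 = 13.375 kHz, appears at 7.1 kHz.
93.5 kHz mod fs = 13.25 kHz.
13.25 kHz ≤ fs/2 = 13.375 kHz, appears at 13.25 kHz.
33.85 kHz and 60.6 kHz both map to 7.1 kHz.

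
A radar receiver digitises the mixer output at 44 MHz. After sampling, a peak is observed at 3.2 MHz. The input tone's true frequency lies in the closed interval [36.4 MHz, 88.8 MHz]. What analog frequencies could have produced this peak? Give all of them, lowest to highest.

40.8 MHz, 47.2 MHz, 84.8 MHz

Frequencies that alias to 3.2 MHz are k·fs ± 3.2 MHz for integer k ≥ 0.
k=0: 3.2 MHz.
k=1: 40.8 MHz, 47.2 MHz.
k=2: 84.8 MHz, 91.2 MHz.
k=3: 128.8 MHz, 135.2 MHz.
Within [36.4 MHz, 88.8 MHz]: 40.8 MHz, 47.2 MHz, 84.8 MHz.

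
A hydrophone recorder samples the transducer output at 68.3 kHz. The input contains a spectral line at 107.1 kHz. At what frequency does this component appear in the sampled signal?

29.5 kHz

107.1 kHz mod fs = 38.8 kHz.
38.8 kHz > fs/2 = 34.15 kHz, folds to fs − 38.8 kHz = 29.5 kHz.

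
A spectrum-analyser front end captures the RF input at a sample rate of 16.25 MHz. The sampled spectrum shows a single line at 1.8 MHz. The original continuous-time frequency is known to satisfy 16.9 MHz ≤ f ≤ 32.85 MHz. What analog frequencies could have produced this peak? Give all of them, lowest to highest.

Frequencies that alias to 1.8 MHz are k·fs ± 1.8 MHz for integer k ≥ 0.
k=0: 1.8 MHz.
k=1: 14.45 MHz, 18.05 MHz.
k=2: 30.7 MHz, 34.3 MHz.
k=3: 46.95 MHz, 50.55 MHz.
Within [16.9 MHz, 32.85 MHz]: 18.05 MHz, 30.7 MHz.

18.05 MHz, 30.7 MHz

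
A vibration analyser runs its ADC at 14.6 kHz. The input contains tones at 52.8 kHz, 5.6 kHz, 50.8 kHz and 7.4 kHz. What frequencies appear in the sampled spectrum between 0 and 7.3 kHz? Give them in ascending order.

fs/2 = 7.3 kHz.
52.8 kHz mod fs = 9 kHz.
9 kHz > fs/2 = 7.3 kHz, folds to fs − 9 kHz = 5.6 kHz.
5.6 kHz ≤ fs/2 = 7.3 kHz, passes unchanged.
50.8 kHz mod fs = 7 kHz.
7 kHz ≤ fs/2 = 7.3 kHz, appears at 7 kHz.
7.4 kHz > fs/2 = 7.3 kHz, folds to fs − 7.4 kHz = 7.2 kHz.
Distinct values: {5.6 kHz, 7 kHz, 7.2 kHz}.

5.6 kHz, 7 kHz, 7.2 kHz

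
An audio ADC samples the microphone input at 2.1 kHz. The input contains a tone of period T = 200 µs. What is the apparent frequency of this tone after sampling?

T = 200 µs → f = 1/T = 5 kHz.
5 kHz mod fs = 0.8 kHz.
0.8 kHz ≤ fs/2 = 1.05 kHz, appears at 0.8 kHz.

0.8 kHz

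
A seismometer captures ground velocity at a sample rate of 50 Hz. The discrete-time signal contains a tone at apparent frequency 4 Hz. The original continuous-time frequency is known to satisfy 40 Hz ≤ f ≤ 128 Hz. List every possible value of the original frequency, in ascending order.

46 Hz, 54 Hz, 96 Hz, 104 Hz

Frequencies that alias to 4 Hz are k·fs ± 4 Hz for integer k ≥ 0.
k=0: 4 Hz.
k=1: 46 Hz, 54 Hz.
k=2: 96 Hz, 104 Hz.
k=3: 146 Hz, 154 Hz.
Within [40 Hz, 128 Hz]: 46 Hz, 54 Hz, 96 Hz, 104 Hz.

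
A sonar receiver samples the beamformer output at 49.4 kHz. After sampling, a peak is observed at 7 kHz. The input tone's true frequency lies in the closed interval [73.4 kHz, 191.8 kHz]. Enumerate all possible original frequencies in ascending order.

Frequencies that alias to 7 kHz are k·fs ± 7 kHz for integer k ≥ 0.
k=0: 7 kHz.
k=1: 42.4 kHz, 56.4 kHz.
k=2: 91.8 kHz, 105.8 kHz.
k=3: 141.2 kHz, 155.2 kHz.
k=4: 190.6 kHz, 204.6 kHz.
k=5: 240 kHz, 254 kHz.
Within [73.4 kHz, 191.8 kHz]: 91.8 kHz, 105.8 kHz, 141.2 kHz, 155.2 kHz, 190.6 kHz.

91.8 kHz, 105.8 kHz, 141.2 kHz, 155.2 kHz, 190.6 kHz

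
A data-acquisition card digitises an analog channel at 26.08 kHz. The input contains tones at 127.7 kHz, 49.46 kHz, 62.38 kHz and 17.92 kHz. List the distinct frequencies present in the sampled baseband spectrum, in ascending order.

fs/2 = 13.04 kHz.
127.7 kHz mod fs = 23.38 kHz.
23.38 kHz > fs/2 = 13.04 kHz, folds to fs − 23.38 kHz = 2.7 kHz.
49.46 kHz mod fs = 23.38 kHz.
23.38 kHz > fs/2 = 13.04 kHz, folds to fs − 23.38 kHz = 2.7 kHz.
62.38 kHz mod fs = 10.22 kHz.
10.22 kHz ≤ fs/2 = 13.04 kHz, appears at 10.22 kHz.
17.92 kHz > fs/2 = 13.04 kHz, folds to fs − 17.92 kHz = 8.16 kHz.
Distinct values: {2.7 kHz, 8.16 kHz, 10.22 kHz}.

2.7 kHz, 8.16 kHz, 10.22 kHz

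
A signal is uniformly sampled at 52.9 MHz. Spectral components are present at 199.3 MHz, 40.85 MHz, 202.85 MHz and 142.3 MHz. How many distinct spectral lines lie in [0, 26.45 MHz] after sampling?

fs/2 = 26.45 MHz.
199.3 MHz mod fs = 40.6 MHz.
40.6 MHz > fs/2 = 26.45 MHz, folds to fs − 40.6 MHz = 12.3 MHz.
40.85 MHz > fs/2 = 26.45 MHz, folds to fs − 40.85 MHz = 12.05 MHz.
202.85 MHz mod fs = 44.15 MHz.
44.15 MHz > fs/2 = 26.45 MHz, folds to fs − 44.15 MHz = 8.75 MHz.
142.3 MHz mod fs = 36.5 MHz.
36.5 MHz > fs/2 = 26.45 MHz, folds to fs − 36.5 MHz = 16.4 MHz.
Distinct values: {8.75 MHz, 12.05 MHz, 12.3 MHz, 16.4 MHz} → 4.

4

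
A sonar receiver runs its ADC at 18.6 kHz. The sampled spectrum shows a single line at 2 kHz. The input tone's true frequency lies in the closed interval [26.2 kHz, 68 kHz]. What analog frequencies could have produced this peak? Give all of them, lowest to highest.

Frequencies that alias to 2 kHz are k·fs ± 2 kHz for integer k ≥ 0.
k=0: 2 kHz.
k=1: 16.6 kHz, 20.6 kHz.
k=2: 35.2 kHz, 39.2 kHz.
k=3: 53.8 kHz, 57.8 kHz.
k=4: 72.4 kHz, 76.4 kHz.
Within [26.2 kHz, 68 kHz]: 35.2 kHz, 39.2 kHz, 53.8 kHz, 57.8 kHz.

35.2 kHz, 39.2 kHz, 53.8 kHz, 57.8 kHz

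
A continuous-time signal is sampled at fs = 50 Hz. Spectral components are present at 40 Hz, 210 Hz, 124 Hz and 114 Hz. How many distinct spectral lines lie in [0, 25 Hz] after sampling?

fs/2 = 25 Hz.
40 Hz > fs/2 = 25 Hz, folds to fs − 40 Hz = 10 Hz.
210 Hz mod fs = 10 Hz.
10 Hz ≤ fs/2 = 25 Hz, appears at 10 Hz.
124 Hz mod fs = 24 Hz.
24 Hz ≤ fs/2 = 25 Hz, appears at 24 Hz.
114 Hz mod fs = 14 Hz.
14 Hz ≤ fs/2 = 25 Hz, appears at 14 Hz.
Distinct values: {10 Hz, 14 Hz, 24 Hz} → 3.

3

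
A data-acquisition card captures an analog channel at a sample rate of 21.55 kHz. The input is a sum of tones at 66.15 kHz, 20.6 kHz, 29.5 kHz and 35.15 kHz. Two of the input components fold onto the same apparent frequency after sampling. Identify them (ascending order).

fs/2 = 10.775 kHz.
66.15 kHz mod fs = 1.5 kHz.
1.5 kHz ≤ fs/2 = 10.775 kHz, appears at 1.5 kHz.
20.6 kHz > fs/2 = 10.775 kHz, folds to fs − 20.6 kHz = 0.95 kHz.
29.5 kHz mod fs = 7.95 kHz.
7.95 kHz ≤ fs/2 = 10.775 kHz, appears at 7.95 kHz.
35.15 kHz mod fs = 13.6 kHz.
13.6 kHz > fs/2 = 10.775 kHz, folds to fs − 13.6 kHz = 7.95 kHz.
29.5 kHz and 35.15 kHz both map to 7.95 kHz.

29.5 kHz, 35.15 kHz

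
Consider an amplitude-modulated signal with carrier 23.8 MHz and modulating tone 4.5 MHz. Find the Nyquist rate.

56.6 MHz

AM sidebands sit at fc ± fm = 19.3 MHz and 28.3 MHz.
Highest-frequency component: 28.3 MHz.
Nyquist rate = 2 × 28.3 MHz = 56.6 MHz.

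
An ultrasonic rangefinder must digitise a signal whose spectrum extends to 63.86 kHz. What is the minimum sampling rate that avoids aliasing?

Nyquist rate = 2 × 63.86 kHz = 127.72 kHz.

127.72 kHz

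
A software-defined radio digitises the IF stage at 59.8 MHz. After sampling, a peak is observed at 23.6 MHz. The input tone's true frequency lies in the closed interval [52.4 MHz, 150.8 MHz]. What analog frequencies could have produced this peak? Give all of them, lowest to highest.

83.4 MHz, 96 MHz, 143.2 MHz

Frequencies that alias to 23.6 MHz are k·fs ± 23.6 MHz for integer k ≥ 0.
k=0: 23.6 MHz.
k=1: 36.2 MHz, 83.4 MHz.
k=2: 96 MHz, 143.2 MHz.
k=3: 155.8 MHz, 203 MHz.
Within [52.4 MHz, 150.8 MHz]: 83.4 MHz, 96 MHz, 143.2 MHz.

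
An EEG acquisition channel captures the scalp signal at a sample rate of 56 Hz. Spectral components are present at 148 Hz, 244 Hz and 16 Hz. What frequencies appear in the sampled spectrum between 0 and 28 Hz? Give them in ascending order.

16 Hz, 20 Hz

fs/2 = 28 Hz.
148 Hz mod fs = 36 Hz.
36 Hz > fs/2 = 28 Hz, folds to fs − 36 Hz = 20 Hz.
244 Hz mod fs = 20 Hz.
20 Hz ≤ fs/2 = 28 Hz, appears at 20 Hz.
16 Hz ≤ fs/2 = 28 Hz, passes unchanged.
Distinct values: {16 Hz, 20 Hz}.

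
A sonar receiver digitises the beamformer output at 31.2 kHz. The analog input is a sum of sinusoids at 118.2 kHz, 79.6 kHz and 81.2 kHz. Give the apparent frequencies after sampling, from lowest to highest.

6.6 kHz, 12.4 kHz, 14 kHz

fs/2 = 15.6 kHz.
118.2 kHz mod fs = 24.6 kHz.
24.6 kHz > fs/2 = 15.6 kHz, folds to fs − 24.6 kHz = 6.6 kHz.
79.6 kHz mod fs = 17.2 kHz.
17.2 kHz > fs/2 = 15.6 kHz, folds to fs − 17.2 kHz = 14 kHz.
81.2 kHz mod fs = 18.8 kHz.
18.8 kHz > fs/2 = 15.6 kHz, folds to fs − 18.8 kHz = 12.4 kHz.
Distinct values: {6.6 kHz, 12.4 kHz, 14 kHz}.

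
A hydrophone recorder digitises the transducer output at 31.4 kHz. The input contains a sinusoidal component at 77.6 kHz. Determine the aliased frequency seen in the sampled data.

14.8 kHz

77.6 kHz mod fs = 14.8 kHz.
14.8 kHz ≤ fs/2 = 15.7 kHz, appears at 14.8 kHz.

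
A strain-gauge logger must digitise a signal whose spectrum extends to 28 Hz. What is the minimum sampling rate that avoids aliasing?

Nyquist rate = 2 × 28 Hz = 56 Hz.

56 Hz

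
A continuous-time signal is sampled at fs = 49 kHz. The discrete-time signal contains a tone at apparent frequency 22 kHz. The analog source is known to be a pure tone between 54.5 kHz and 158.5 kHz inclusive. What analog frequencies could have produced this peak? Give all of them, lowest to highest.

Frequencies that alias to 22 kHz are k·fs ± 22 kHz for integer k ≥ 0.
k=0: 22 kHz.
k=1: 27 kHz, 71 kHz.
k=2: 76 kHz, 120 kHz.
k=3: 125 kHz, 169 kHz.
k=4: 174 kHz, 218 kHz.
Within [54.5 kHz, 158.5 kHz]: 71 kHz, 76 kHz, 120 kHz, 125 kHz.

71 kHz, 76 kHz, 120 kHz, 125 kHz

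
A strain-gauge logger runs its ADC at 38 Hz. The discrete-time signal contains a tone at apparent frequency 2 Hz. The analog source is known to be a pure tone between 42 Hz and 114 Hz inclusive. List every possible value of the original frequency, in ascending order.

Frequencies that alias to 2 Hz are k·fs ± 2 Hz for integer k ≥ 0.
k=0: 2 Hz.
k=1: 36 Hz, 40 Hz.
k=2: 74 Hz, 78 Hz.
k=3: 112 Hz, 116 Hz.
k=4: 150 Hz, 154 Hz.
Within [42 Hz, 114 Hz]: 74 Hz, 78 Hz, 112 Hz.

74 Hz, 78 Hz, 112 Hz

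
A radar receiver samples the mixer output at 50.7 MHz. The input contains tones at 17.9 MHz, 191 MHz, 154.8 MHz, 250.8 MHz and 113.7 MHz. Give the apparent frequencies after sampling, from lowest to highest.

fs/2 = 25.35 MHz.
17.9 MHz ≤ fs/2 = 25.35 MHz, passes unchanged.
191 MHz mod fs = 38.9 MHz.
38.9 MHz > fs/2 = 25.35 MHz, folds to fs − 38.9 MHz = 11.8 MHz.
154.8 MHz mod fs = 2.7 MHz.
2.7 MHz ≤ fs/2 = 25.35 MHz, appears at 2.7 MHz.
250.8 MHz mod fs = 48 MHz.
48 MHz > fs/2 = 25.35 MHz, folds to fs − 48 MHz = 2.7 MHz.
113.7 MHz mod fs = 12.3 MHz.
12.3 MHz ≤ fs/2 = 25.35 MHz, appears at 12.3 MHz.
Distinct values: {2.7 MHz, 11.8 MHz, 12.3 MHz, 17.9 MHz}.

2.7 MHz, 11.8 MHz, 12.3 MHz, 17.9 MHz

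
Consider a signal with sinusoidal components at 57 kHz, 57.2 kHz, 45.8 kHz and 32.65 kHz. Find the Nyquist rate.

Highest-frequency component: 57.2 kHz.
Nyquist rate = 2 × 57.2 kHz = 114.4 kHz.

114.4 kHz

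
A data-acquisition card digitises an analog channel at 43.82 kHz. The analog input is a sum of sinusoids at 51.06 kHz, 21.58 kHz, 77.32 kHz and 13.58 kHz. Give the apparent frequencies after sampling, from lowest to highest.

fs/2 = 21.91 kHz.
51.06 kHz mod fs = 7.24 kHz.
7.24 kHz ≤ fs/2 = 21.91 kHz, appears at 7.24 kHz.
21.58 kHz ≤ fs/2 = 21.91 kHz, passes unchanged.
77.32 kHz mod fs = 33.5 kHz.
33.5 kHz > fs/2 = 21.91 kHz, folds to fs − 33.5 kHz = 10.32 kHz.
13.58 kHz ≤ fs/2 = 21.91 kHz, passes unchanged.
Distinct values: {7.24 kHz, 10.32 kHz, 13.58 kHz, 21.58 kHz}.

7.24 kHz, 10.32 kHz, 13.58 kHz, 21.58 kHz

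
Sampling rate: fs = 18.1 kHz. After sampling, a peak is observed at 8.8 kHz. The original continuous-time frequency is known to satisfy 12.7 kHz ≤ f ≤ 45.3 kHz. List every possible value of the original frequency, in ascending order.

Frequencies that alias to 8.8 kHz are k·fs ± 8.8 kHz for integer k ≥ 0.
k=0: 8.8 kHz.
k=1: 9.3 kHz, 26.9 kHz.
k=2: 27.4 kHz, 45 kHz.
k=3: 45.5 kHz, 63.1 kHz.
Within [12.7 kHz, 45.3 kHz]: 26.9 kHz, 27.4 kHz, 45 kHz.

26.9 kHz, 27.4 kHz, 45 kHz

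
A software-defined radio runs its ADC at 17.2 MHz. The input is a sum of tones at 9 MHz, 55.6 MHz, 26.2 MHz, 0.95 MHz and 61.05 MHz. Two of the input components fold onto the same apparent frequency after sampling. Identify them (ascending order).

fs/2 = 8.6 MHz.
9 MHz > fs/2 = 8.6 MHz, folds to fs − 9 MHz = 8.2 MHz.
55.6 MHz mod fs = 4 MHz.
4 MHz ≤ fs/2 = 8.6 MHz, appears at 4 MHz.
26.2 MHz mod fs = 9 MHz.
9 MHz > fs/2 = 8.6 MHz, folds to fs − 9 MHz = 8.2 MHz.
0.95 MHz ≤ fs/2 = 8.6 MHz, passes unchanged.
61.05 MHz mod fs = 9.45 MHz.
9.45 MHz > fs/2 = 8.6 MHz, folds to fs − 9.45 MHz = 7.75 MHz.
9 MHz and 26.2 MHz both map to 8.2 MHz.

9 MHz, 26.2 MHz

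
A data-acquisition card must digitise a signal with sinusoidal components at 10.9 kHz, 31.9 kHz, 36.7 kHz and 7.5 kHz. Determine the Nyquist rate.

Highest-frequency component: 36.7 kHz.
Nyquist rate = 2 × 36.7 kHz = 73.4 kHz.

73.4 kHz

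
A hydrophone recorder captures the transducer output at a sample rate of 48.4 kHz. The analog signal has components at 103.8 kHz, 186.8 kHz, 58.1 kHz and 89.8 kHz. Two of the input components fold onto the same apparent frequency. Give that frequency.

7 kHz

fs/2 = 24.2 kHz.
103.8 kHz mod fs = 7 kHz.
7 kHz ≤ fs/2 = 24.2 kHz, appears at 7 kHz.
186.8 kHz mod fs = 41.6 kHz.
41.6 kHz > fs/2 = 24.2 kHz, folds to fs − 41.6 kHz = 6.8 kHz.
58.1 kHz mod fs = 9.7 kHz.
9.7 kHz ≤ fs/2 = 24.2 kHz, appears at 9.7 kHz.
89.8 kHz mod fs = 41.4 kHz.
41.4 kHz > fs/2 = 24.2 kHz, folds to fs − 41.4 kHz = 7 kHz.
89.8 kHz and 103.8 kHz both map to 7 kHz.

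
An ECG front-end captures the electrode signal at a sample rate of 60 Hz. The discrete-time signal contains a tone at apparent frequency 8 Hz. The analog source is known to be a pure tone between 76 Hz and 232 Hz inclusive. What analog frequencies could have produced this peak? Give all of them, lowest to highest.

Frequencies that alias to 8 Hz are k·fs ± 8 Hz for integer k ≥ 0.
k=0: 8 Hz.
k=1: 52 Hz, 68 Hz.
k=2: 112 Hz, 128 Hz.
k=3: 172 Hz, 188 Hz.
k=4: 232 Hz, 248 Hz.
k=5: 292 Hz, 308 Hz.
Within [76 Hz, 232 Hz]: 112 Hz, 128 Hz, 172 Hz, 188 Hz, 232 Hz.

112 Hz, 128 Hz, 172 Hz, 188 Hz, 232 Hz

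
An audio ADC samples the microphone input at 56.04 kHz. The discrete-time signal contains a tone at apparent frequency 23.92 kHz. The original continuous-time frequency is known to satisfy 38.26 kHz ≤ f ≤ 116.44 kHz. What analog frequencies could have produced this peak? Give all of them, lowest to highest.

79.96 kHz, 88.16 kHz

Frequencies that alias to 23.92 kHz are k·fs ± 23.92 kHz for integer k ≥ 0.
k=0: 23.92 kHz.
k=1: 32.12 kHz, 79.96 kHz.
k=2: 88.16 kHz, 136 kHz.
k=3: 144.2 kHz, 192.04 kHz.
Within [38.26 kHz, 116.44 kHz]: 79.96 kHz, 88.16 kHz.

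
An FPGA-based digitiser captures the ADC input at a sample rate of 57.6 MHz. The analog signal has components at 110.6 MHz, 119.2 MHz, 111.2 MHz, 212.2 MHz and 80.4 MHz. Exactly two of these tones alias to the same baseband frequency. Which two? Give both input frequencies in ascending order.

fs/2 = 28.8 MHz.
110.6 MHz mod fs = 53 MHz.
53 MHz > fs/2 = 28.8 MHz, folds to fs − 53 MHz = 4.6 MHz.
119.2 MHz mod fs = 4 MHz.
4 MHz ≤ fs/2 = 28.8 MHz, appears at 4 MHz.
111.2 MHz mod fs = 53.6 MHz.
53.6 MHz > fs/2 = 28.8 MHz, folds to fs − 53.6 MHz = 4 MHz.
212.2 MHz mod fs = 39.4 MHz.
39.4 MHz > fs/2 = 28.8 MHz, folds to fs − 39.4 MHz = 18.2 MHz.
80.4 MHz mod fs = 22.8 MHz.
22.8 MHz ≤ fs/2 = 28.8 MHz, appears at 22.8 MHz.
111.2 MHz and 119.2 MHz both map to 4 MHz.

111.2 MHz, 119.2 MHz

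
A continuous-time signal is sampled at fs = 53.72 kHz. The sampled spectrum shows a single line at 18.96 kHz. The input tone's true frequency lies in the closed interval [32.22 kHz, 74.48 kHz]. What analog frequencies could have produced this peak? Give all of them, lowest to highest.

Frequencies that alias to 18.96 kHz are k·fs ± 18.96 kHz for integer k ≥ 0.
k=0: 18.96 kHz.
k=1: 34.76 kHz, 72.68 kHz.
k=2: 88.48 kHz, 126.4 kHz.
Within [32.22 kHz, 74.48 kHz]: 34.76 kHz, 72.68 kHz.

34.76 kHz, 72.68 kHz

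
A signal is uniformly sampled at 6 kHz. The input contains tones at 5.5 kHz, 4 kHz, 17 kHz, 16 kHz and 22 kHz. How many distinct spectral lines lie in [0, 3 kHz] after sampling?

fs/2 = 3 kHz.
5.5 kHz > fs/2 = 3 kHz, folds to fs − 5.5 kHz = 0.5 kHz.
4 kHz > fs/2 = 3 kHz, folds to fs − 4 kHz = 2 kHz.
17 kHz mod fs = 5 kHz.
5 kHz > fs/2 = 3 kHz, folds to fs − 5 kHz = 1 kHz.
16 kHz mod fs = 4 kHz.
4 kHz > fs/2 = 3 kHz, folds to fs − 4 kHz = 2 kHz.
22 kHz mod fs = 4 kHz.
4 kHz > fs/2 = 3 kHz, folds to fs − 4 kHz = 2 kHz.
Distinct values: {0.5 kHz, 1 kHz, 2 kHz} → 3.

3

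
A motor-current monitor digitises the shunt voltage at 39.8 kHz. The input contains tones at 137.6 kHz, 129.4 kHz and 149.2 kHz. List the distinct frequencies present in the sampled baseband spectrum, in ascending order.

10 kHz, 18.2 kHz

fs/2 = 19.9 kHz.
137.6 kHz mod fs = 18.2 kHz.
18.2 kHz ≤ fs/2 = 19.9 kHz, appears at 18.2 kHz.
129.4 kHz mod fs = 10 kHz.
10 kHz ≤ fs/2 = 19.9 kHz, appears at 10 kHz.
149.2 kHz mod fs = 29.8 kHz.
29.8 kHz > fs/2 = 19.9 kHz, folds to fs − 29.8 kHz = 10 kHz.
Distinct values: {10 kHz, 18.2 kHz}.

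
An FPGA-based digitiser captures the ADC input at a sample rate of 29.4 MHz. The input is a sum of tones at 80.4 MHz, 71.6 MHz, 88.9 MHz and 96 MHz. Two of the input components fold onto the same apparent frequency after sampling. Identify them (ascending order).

80.4 MHz, 96 MHz

fs/2 = 14.7 MHz.
80.4 MHz mod fs = 21.6 MHz.
21.6 MHz > fs/2 = 14.7 MHz, folds to fs − 21.6 MHz = 7.8 MHz.
71.6 MHz mod fs = 12.8 MHz.
12.8 MHz ≤ fs/2 = 14.7 MHz, appears at 12.8 MHz.
88.9 MHz mod fs = 0.7 MHz.
0.7 MHz ≤ fs/2 = 14.7 MHz, appears at 0.7 MHz.
96 MHz mod fs = 7.8 MHz.
7.8 MHz ≤ fs/2 = 14.7 MHz, appears at 7.8 MHz.
80.4 MHz and 96 MHz both map to 7.8 MHz.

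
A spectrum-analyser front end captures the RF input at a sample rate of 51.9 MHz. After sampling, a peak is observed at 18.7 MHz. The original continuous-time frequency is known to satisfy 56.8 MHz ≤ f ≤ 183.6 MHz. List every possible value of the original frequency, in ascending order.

Frequencies that alias to 18.7 MHz are k·fs ± 18.7 MHz for integer k ≥ 0.
k=0: 18.7 MHz.
k=1: 33.2 MHz, 70.6 MHz.
k=2: 85.1 MHz, 122.5 MHz.
k=3: 137 MHz, 174.4 MHz.
k=4: 188.9 MHz, 226.3 MHz.
Within [56.8 MHz, 183.6 MHz]: 70.6 MHz, 85.1 MHz, 122.5 MHz, 137 MHz, 174.4 MHz.

70.6 MHz, 85.1 MHz, 122.5 MHz, 137 MHz, 174.4 MHz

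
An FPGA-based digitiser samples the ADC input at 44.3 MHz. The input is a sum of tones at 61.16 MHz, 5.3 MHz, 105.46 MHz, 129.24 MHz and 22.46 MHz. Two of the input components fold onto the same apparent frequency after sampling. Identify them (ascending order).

fs/2 = 22.15 MHz.
61.16 MHz mod fs = 16.86 MHz.
16.86 MHz ≤ fs/2 = 22.15 MHz, appears at 16.86 MHz.
5.3 MHz ≤ fs/2 = 22.15 MHz, passes unchanged.
105.46 MHz mod fs = 16.86 MHz.
16.86 MHz ≤ fs/2 = 22.15 MHz, appears at 16.86 MHz.
129.24 MHz mod fs = 40.64 MHz.
40.64 MHz > fs/2 = 22.15 MHz, folds to fs − 40.64 MHz = 3.66 MHz.
22.46 MHz > fs/2 = 22.15 MHz, folds to fs − 22.46 MHz = 21.84 MHz.
61.16 MHz and 105.46 MHz both map to 16.86 MHz.

61.16 MHz, 105.46 MHz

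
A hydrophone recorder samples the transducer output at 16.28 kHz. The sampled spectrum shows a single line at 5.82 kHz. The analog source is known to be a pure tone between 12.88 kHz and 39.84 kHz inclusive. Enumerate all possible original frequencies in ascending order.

Frequencies that alias to 5.82 kHz are k·fs ± 5.82 kHz for integer k ≥ 0.
k=0: 5.82 kHz.
k=1: 10.46 kHz, 22.1 kHz.
k=2: 26.74 kHz, 38.38 kHz.
k=3: 43.02 kHz, 54.66 kHz.
Within [12.88 kHz, 39.84 kHz]: 22.1 kHz, 26.74 kHz, 38.38 kHz.

22.1 kHz, 26.74 kHz, 38.38 kHz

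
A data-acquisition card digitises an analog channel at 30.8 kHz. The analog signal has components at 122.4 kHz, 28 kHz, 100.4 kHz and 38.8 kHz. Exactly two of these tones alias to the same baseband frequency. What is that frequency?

fs/2 = 15.4 kHz.
122.4 kHz mod fs = 30 kHz.
30 kHz > fs/2 = 15.4 kHz, folds to fs − 30 kHz = 0.8 kHz.
28 kHz > fs/2 = 15.4 kHz, folds to fs − 28 kHz = 2.8 kHz.
100.4 kHz mod fs = 8 kHz.
8 kHz ≤ fs/2 = 15.4 kHz, appears at 8 kHz.
38.8 kHz mod fs = 8 kHz.
8 kHz ≤ fs/2 = 15.4 kHz, appears at 8 kHz.
38.8 kHz and 100.4 kHz both map to 8 kHz.

8 kHz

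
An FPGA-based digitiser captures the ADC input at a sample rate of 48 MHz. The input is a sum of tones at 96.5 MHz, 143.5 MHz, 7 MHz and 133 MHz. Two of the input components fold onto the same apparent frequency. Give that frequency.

fs/2 = 24 MHz.
96.5 MHz mod fs = 0.5 MHz.
0.5 MHz ≤ fs/2 = 24 MHz, appears at 0.5 MHz.
143.5 MHz mod fs = 47.5 MHz.
47.5 MHz > fs/2 = 24 MHz, folds to fs − 47.5 MHz = 0.5 MHz.
7 MHz ≤ fs/2 = 24 MHz, passes unchanged.
133 MHz mod fs = 37 MHz.
37 MHz > fs/2 = 24 MHz, folds to fs − 37 MHz = 11 MHz.
96.5 MHz and 143.5 MHz both map to 0.5 MHz.

0.5 MHz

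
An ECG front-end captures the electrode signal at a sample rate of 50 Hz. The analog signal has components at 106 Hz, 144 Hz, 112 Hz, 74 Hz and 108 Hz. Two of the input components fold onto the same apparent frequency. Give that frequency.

6 Hz

fs/2 = 25 Hz.
106 Hz mod fs = 6 Hz.
6 Hz ≤ fs/2 = 25 Hz, appears at 6 Hz.
144 Hz mod fs = 44 Hz.
44 Hz > fs/2 = 25 Hz, folds to fs − 44 Hz = 6 Hz.
112 Hz mod fs = 12 Hz.
12 Hz ≤ fs/2 = 25 Hz, appears at 12 Hz.
74 Hz mod fs = 24 Hz.
24 Hz ≤ fs/2 = 25 Hz, appears at 24 Hz.
108 Hz mod fs = 8 Hz.
8 Hz ≤ fs/2 = 25 Hz, appears at 8 Hz.
106 Hz and 144 Hz both map to 6 Hz.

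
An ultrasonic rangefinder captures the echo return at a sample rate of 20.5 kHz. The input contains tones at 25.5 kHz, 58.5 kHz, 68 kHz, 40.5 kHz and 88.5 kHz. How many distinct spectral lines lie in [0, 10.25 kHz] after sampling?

fs/2 = 10.25 kHz.
25.5 kHz mod fs = 5 kHz.
5 kHz ≤ fs/2 = 10.25 kHz, appears at 5 kHz.
58.5 kHz mod fs = 17.5 kHz.
17.5 kHz > fs/2 = 10.25 kHz, folds to fs − 17.5 kHz = 3 kHz.
68 kHz mod fs = 6.5 kHz.
6.5 kHz ≤ fs/2 = 10.25 kHz, appears at 6.5 kHz.
40.5 kHz mod fs = 20 kHz.
20 kHz > fs/2 = 10.25 kHz, folds to fs − 20 kHz = 0.5 kHz.
88.5 kHz mod fs = 6.5 kHz.
6.5 kHz ≤ fs/2 = 10.25 kHz, appears at 6.5 kHz.
Distinct values: {0.5 kHz, 3 kHz, 5 kHz, 6.5 kHz} → 4.

4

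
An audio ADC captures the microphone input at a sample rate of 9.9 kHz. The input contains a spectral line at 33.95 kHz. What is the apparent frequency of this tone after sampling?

33.95 kHz mod fs = 4.25 kHz.
4.25 kHz ≤ fs/2 = 4.95 kHz, appears at 4.25 kHz.

4.25 kHz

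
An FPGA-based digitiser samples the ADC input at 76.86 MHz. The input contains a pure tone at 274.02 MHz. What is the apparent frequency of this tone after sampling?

33.42 MHz

274.02 MHz mod fs = 43.44 MHz.
43.44 MHz > fs/2 = 38.43 MHz, folds to fs − 43.44 MHz = 33.42 MHz.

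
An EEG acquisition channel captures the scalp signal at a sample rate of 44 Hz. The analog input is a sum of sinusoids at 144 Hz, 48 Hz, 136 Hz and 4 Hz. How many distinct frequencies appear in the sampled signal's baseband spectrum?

fs/2 = 22 Hz.
144 Hz mod fs = 12 Hz.
12 Hz ≤ fs/2 = 22 Hz, appears at 12 Hz.
48 Hz mod fs = 4 Hz.
4 Hz ≤ fs/2 = 22 Hz, appears at 4 Hz.
136 Hz mod fs = 4 Hz.
4 Hz ≤ fs/2 = 22 Hz, appears at 4 Hz.
4 Hz ≤ fs/2 = 22 Hz, passes unchanged.
Distinct values: {4 Hz, 12 Hz} → 2.

2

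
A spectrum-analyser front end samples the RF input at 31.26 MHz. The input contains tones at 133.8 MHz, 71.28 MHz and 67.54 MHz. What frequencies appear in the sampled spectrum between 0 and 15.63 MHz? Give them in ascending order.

5.02 MHz, 8.76 MHz

fs/2 = 15.63 MHz.
133.8 MHz mod fs = 8.76 MHz.
8.76 MHz ≤ fs/2 = 15.63 MHz, appears at 8.76 MHz.
71.28 MHz mod fs = 8.76 MHz.
8.76 MHz ≤ fs/2 = 15.63 MHz, appears at 8.76 MHz.
67.54 MHz mod fs = 5.02 MHz.
5.02 MHz ≤ fs/2 = 15.63 MHz, appears at 5.02 MHz.
Distinct values: {5.02 MHz, 8.76 MHz}.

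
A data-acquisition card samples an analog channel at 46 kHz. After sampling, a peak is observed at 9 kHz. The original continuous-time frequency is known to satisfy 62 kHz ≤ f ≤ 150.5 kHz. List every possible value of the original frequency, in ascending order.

Frequencies that alias to 9 kHz are k·fs ± 9 kHz for integer k ≥ 0.
k=0: 9 kHz.
k=1: 37 kHz, 55 kHz.
k=2: 83 kHz, 101 kHz.
k=3: 129 kHz, 147 kHz.
k=4: 175 kHz, 193 kHz.
Within [62 kHz, 150.5 kHz]: 83 kHz, 101 kHz, 129 kHz, 147 kHz.

83 kHz, 101 kHz, 129 kHz, 147 kHz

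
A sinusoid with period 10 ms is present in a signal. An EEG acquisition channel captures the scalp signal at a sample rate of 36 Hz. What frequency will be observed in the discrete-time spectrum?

T = 10 ms → f = 1/T = 100 Hz.
100 Hz mod fs = 28 Hz.
28 Hz > fs/2 = 18 Hz, folds to fs − 28 Hz = 8 Hz.

8 Hz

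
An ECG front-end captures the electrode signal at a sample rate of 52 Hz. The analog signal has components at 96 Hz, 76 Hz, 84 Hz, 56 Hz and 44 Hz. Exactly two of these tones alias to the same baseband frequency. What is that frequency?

fs/2 = 26 Hz.
96 Hz mod fs = 44 Hz.
44 Hz > fs/2 = 26 Hz, folds to fs − 44 Hz = 8 Hz.
76 Hz mod fs = 24 Hz.
24 Hz ≤ fs/2 = 26 Hz, appears at 24 Hz.
84 Hz mod fs = 32 Hz.
32 Hz > fs/2 = 26 Hz, folds to fs − 32 Hz = 20 Hz.
56 Hz mod fs = 4 Hz.
4 Hz ≤ fs/2 = 26 Hz, appears at 4 Hz.
44 Hz > fs/2 = 26 Hz, folds to fs − 44 Hz = 8 Hz.
44 Hz and 96 Hz both map to 8 Hz.

8 Hz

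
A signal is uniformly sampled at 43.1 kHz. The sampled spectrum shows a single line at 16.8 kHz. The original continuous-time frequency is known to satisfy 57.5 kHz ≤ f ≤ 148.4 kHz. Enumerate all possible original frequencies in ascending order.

Frequencies that alias to 16.8 kHz are k·fs ± 16.8 kHz for integer k ≥ 0.
k=0: 16.8 kHz.
k=1: 26.3 kHz, 59.9 kHz.
k=2: 69.4 kHz, 103 kHz.
k=3: 112.5 kHz, 146.1 kHz.
k=4: 155.6 kHz, 189.2 kHz.
Within [57.5 kHz, 148.4 kHz]: 59.9 kHz, 69.4 kHz, 103 kHz, 112.5 kHz, 146.1 kHz.

59.9 kHz, 69.4 kHz, 103 kHz, 112.5 kHz, 146.1 kHz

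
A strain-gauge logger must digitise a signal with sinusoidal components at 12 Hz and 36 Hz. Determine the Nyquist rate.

72 Hz

Highest-frequency component: 36 Hz.
Nyquist rate = 2 × 36 Hz = 72 Hz.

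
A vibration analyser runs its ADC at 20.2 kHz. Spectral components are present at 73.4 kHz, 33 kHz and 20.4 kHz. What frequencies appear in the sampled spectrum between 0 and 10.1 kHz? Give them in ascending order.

fs/2 = 10.1 kHz.
73.4 kHz mod fs = 12.8 kHz.
12.8 kHz > fs/2 = 10.1 kHz, folds to fs − 12.8 kHz = 7.4 kHz.
33 kHz mod fs = 12.8 kHz.
12.8 kHz > fs/2 = 10.1 kHz, folds to fs − 12.8 kHz = 7.4 kHz.
20.4 kHz mod fs = 0.2 kHz.
0.2 kHz ≤ fs/2 = 10.1 kHz, appears at 0.2 kHz.
Distinct values: {0.2 kHz, 7.4 kHz}.

0.2 kHz, 7.4 kHz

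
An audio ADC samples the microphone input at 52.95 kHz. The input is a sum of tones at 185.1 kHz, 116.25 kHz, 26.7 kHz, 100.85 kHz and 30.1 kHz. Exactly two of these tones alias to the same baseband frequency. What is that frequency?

fs/2 = 26.475 kHz.
185.1 kHz mod fs = 26.25 kHz.
26.25 kHz ≤ fs/2 = 26.475 kHz, appears at 26.25 kHz.
116.25 kHz mod fs = 10.35 kHz.
10.35 kHz ≤ fs/2 = 26.475 kHz, appears at 10.35 kHz.
26.7 kHz > fs/2 = 26.475 kHz, folds to fs − 26.7 kHz = 26.25 kHz.
100.85 kHz mod fs = 47.9 kHz.
47.9 kHz > fs/2 = 26.475 kHz, folds to fs − 47.9 kHz = 5.05 kHz.
30.1 kHz > fs/2 = 26.475 kHz, folds to fs − 30.1 kHz = 22.85 kHz.
26.7 kHz and 185.1 kHz both map to 26.25 kHz.

26.25 kHz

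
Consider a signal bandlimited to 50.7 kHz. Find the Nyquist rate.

Nyquist rate = 2 × 50.7 kHz = 101.4 kHz.

101.4 kHz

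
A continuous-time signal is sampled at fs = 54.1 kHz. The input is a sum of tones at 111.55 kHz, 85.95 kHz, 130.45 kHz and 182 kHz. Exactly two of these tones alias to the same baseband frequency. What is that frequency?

fs/2 = 27.05 kHz.
111.55 kHz mod fs = 3.35 kHz.
3.35 kHz ≤ fs/2 = 27.05 kHz, appears at 3.35 kHz.
85.95 kHz mod fs = 31.85 kHz.
31.85 kHz > fs/2 = 27.05 kHz, folds to fs − 31.85 kHz = 22.25 kHz.
130.45 kHz mod fs = 22.25 kHz.
22.25 kHz ≤ fs/2 = 27.05 kHz, appears at 22.25 kHz.
182 kHz mod fs = 19.7 kHz.
19.7 kHz ≤ fs/2 = 27.05 kHz, appears at 19.7 kHz.
85.95 kHz and 130.45 kHz both map to 22.25 kHz.

22.25 kHz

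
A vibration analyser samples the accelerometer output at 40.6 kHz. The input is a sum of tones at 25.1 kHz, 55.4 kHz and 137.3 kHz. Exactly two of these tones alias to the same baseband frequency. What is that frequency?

fs/2 = 20.3 kHz.
25.1 kHz > fs/2 = 20.3 kHz, folds to fs − 25.1 kHz = 15.5 kHz.
55.4 kHz mod fs = 14.8 kHz.
14.8 kHz ≤ fs/2 = 20.3 kHz, appears at 14.8 kHz.
137.3 kHz mod fs = 15.5 kHz.
15.5 kHz ≤ fs/2 = 20.3 kHz, appears at 15.5 kHz.
25.1 kHz and 137.3 kHz both map to 15.5 kHz.

15.5 kHz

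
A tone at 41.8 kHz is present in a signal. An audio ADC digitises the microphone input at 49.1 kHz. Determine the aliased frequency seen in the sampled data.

7.3 kHz

41.8 kHz > fs/2 = 24.55 kHz, folds to fs − 41.8 kHz = 7.3 kHz.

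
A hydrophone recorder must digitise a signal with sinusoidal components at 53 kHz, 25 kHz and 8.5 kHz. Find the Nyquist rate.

106 kHz

Highest-frequency component: 53 kHz.
Nyquist rate = 2 × 53 kHz = 106 kHz.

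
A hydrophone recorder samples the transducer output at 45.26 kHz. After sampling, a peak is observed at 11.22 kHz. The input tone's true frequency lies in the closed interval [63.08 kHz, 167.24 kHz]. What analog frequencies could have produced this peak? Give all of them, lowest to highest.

Frequencies that alias to 11.22 kHz are k·fs ± 11.22 kHz for integer k ≥ 0.
k=0: 11.22 kHz.
k=1: 34.04 kHz, 56.48 kHz.
k=2: 79.3 kHz, 101.74 kHz.
k=3: 124.56 kHz, 147 kHz.
k=4: 169.82 kHz, 192.26 kHz.
Within [63.08 kHz, 167.24 kHz]: 79.3 kHz, 101.74 kHz, 124.56 kHz, 147 kHz.

79.3 kHz, 101.74 kHz, 124.56 kHz, 147 kHz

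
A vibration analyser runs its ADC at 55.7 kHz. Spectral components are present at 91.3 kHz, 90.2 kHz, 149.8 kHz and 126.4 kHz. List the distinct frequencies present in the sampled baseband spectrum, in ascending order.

15 kHz, 17.3 kHz, 20.1 kHz, 21.2 kHz

fs/2 = 27.85 kHz.
91.3 kHz mod fs = 35.6 kHz.
35.6 kHz > fs/2 = 27.85 kHz, folds to fs − 35.6 kHz = 20.1 kHz.
90.2 kHz mod fs = 34.5 kHz.
34.5 kHz > fs/2 = 27.85 kHz, folds to fs − 34.5 kHz = 21.2 kHz.
149.8 kHz mod fs = 38.4 kHz.
38.4 kHz > fs/2 = 27.85 kHz, folds to fs − 38.4 kHz = 17.3 kHz.
126.4 kHz mod fs = 15 kHz.
15 kHz ≤ fs/2 = 27.85 kHz, appears at 15 kHz.
Distinct values: {15 kHz, 17.3 kHz, 20.1 kHz, 21.2 kHz}.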